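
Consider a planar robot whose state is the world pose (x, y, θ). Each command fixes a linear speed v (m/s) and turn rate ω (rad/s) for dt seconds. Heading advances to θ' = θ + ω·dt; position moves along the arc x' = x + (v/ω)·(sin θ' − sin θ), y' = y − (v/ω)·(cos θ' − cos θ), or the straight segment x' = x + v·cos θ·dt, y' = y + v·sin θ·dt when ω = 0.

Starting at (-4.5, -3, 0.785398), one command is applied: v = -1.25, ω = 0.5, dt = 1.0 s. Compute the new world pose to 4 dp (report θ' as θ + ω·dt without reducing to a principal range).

θ' = 0.7854 + 0.5·1.0 = 1.2854
R = v/ω = -1.25/0.5 = -2.5000
x' = -4.5 + -2.5000·(sin 1.2854 − sin 0.7854) = -5.1311
y' = -3 − -2.5000·(cos 1.2854 − cos 0.7854) = -4.0639

(-5.1311, -4.0639, 1.2854)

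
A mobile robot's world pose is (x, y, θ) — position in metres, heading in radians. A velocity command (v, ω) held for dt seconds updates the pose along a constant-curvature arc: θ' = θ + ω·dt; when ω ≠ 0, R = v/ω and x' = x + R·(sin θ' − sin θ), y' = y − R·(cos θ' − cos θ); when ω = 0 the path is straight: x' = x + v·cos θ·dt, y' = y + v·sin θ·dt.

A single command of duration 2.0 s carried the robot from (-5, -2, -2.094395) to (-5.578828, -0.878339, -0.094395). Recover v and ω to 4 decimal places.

v = -0.7500, ω = 1.0000

Δθ = -0.094395 − -2.094395 = 2.000000
ω = Δθ/dt = 2.000000/2.0 = 1.0000
R = −Δy/(cos θ' − cos θ) = -0.7500
v = R·ω = -0.7500·1.0000 = -0.7500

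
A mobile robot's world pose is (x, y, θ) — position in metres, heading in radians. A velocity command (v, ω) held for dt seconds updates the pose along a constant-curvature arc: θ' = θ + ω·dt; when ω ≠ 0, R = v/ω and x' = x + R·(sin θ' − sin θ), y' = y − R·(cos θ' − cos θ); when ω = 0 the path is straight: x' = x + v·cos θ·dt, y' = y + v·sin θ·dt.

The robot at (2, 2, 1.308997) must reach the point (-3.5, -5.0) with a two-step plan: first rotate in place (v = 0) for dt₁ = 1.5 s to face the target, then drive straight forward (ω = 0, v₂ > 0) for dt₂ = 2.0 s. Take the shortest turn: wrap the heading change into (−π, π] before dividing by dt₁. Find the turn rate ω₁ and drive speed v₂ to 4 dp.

heading to target = atan2(-5−2, -3.5−2) = -2.2368
Δθ = wrap(-2.2368 − 1.3090) = 2.7374; ω₁ = Δθ/dt₁ = 1.8249
distance = √((-3.5−2)² + (-5−2)²) = 8.9022; v₂ = distance/dt₂ = 4.4511

ω₁ = 1.8249, v₂ = 4.4511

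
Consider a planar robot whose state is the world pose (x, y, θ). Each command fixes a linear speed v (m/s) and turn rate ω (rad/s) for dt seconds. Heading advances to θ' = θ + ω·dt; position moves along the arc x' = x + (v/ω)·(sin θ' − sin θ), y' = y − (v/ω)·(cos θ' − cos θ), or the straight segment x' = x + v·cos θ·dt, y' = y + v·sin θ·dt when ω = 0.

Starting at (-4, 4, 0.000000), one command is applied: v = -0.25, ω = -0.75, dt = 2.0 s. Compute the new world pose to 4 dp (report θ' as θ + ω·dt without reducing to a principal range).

θ' = 0.0000 + -0.75·2.0 = -1.5000
R = v/ω = -0.25/-0.75 = 0.3333
x' = -4 + 0.3333·(sin -1.5000 − sin 0.0000) = -4.3325
y' = 4 − 0.3333·(cos -1.5000 − cos 0.0000) = 4.3098

(-4.3325, 4.3098, -1.5000)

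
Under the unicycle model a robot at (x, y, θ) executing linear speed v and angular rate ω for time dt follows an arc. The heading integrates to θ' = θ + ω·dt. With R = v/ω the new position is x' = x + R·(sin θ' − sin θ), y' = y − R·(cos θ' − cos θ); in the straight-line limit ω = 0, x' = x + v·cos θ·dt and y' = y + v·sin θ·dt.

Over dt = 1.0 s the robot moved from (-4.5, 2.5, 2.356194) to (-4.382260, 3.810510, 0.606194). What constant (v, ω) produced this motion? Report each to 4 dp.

Δθ = 0.606194 − 2.356194 = -1.750000
ω = Δθ/dt = -1.750000/1.0 = -1.7500
R = −Δy/(cos θ' − cos θ) = -0.8571
v = R·ω = -0.8571·-1.7500 = 1.5000

v = 1.5000, ω = -1.7500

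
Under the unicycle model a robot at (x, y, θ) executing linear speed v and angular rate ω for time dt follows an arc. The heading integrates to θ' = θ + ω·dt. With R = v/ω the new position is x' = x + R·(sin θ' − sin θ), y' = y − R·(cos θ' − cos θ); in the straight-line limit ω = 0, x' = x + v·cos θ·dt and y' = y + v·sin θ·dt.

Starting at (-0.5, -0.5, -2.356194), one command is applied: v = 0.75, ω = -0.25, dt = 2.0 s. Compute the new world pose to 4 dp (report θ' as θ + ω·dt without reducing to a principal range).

(-1.7767, -1.2573, -2.8562)

θ' = -2.3562 + -0.25·2.0 = -2.8562
R = v/ω = 0.75/-0.25 = -3.0000
x' = -0.5 + -3.0000·(sin -2.8562 − sin -2.3562) = -1.7767
y' = -0.5 − -3.0000·(cos -2.8562 − cos -2.3562) = -1.2573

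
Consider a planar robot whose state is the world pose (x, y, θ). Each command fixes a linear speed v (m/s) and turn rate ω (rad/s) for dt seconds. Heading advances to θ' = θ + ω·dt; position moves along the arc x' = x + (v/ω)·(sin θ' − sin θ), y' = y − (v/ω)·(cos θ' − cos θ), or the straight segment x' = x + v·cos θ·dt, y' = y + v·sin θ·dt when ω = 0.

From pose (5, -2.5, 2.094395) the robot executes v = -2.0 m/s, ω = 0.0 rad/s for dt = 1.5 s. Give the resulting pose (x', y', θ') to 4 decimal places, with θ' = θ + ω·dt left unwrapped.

θ' = 2.0944 + 0.0·1.5 = 2.0944
ω = 0 → straight: x' = 5 + -2.0·cos(2.0944)·1.5 = 6.5000
y' = -2.5 + -2.0·sin(2.0944)·1.5 = -5.0981

(6.5000, -5.0981, 2.0944)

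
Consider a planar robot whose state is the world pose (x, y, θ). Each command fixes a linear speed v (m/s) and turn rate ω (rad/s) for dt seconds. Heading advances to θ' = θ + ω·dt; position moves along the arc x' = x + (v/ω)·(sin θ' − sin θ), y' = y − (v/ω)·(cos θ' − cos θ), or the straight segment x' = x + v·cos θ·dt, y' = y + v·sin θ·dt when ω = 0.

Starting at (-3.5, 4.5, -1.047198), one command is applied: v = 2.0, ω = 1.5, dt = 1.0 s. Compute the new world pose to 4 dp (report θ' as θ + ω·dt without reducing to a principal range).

θ' = -1.0472 + 1.5·1.0 = 0.4528
R = v/ω = 2.0/1.5 = 1.3333
x' = -3.5 + 1.3333·(sin 0.4528 − sin -1.0472) = -1.7620
y' = 4.5 − 1.3333·(cos 0.4528 − cos -1.0472) = 3.9677

(-1.7620, 3.9677, 0.4528)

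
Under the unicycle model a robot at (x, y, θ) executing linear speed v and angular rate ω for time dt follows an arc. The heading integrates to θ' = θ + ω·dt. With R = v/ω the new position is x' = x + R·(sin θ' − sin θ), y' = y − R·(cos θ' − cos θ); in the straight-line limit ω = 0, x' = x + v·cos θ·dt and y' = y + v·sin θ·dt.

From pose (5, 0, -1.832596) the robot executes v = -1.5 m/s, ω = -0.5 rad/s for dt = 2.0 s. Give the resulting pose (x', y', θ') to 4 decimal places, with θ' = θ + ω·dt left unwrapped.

(6.9855, 2.0815, -2.8326)

θ' = -1.8326 + -0.5·2.0 = -2.8326
R = v/ω = -1.5/-0.5 = 3.0000
x' = 5 + 3.0000·(sin -2.8326 − sin -1.8326) = 6.9855
y' = 0 − 3.0000·(cos -2.8326 − cos -1.8326) = 2.0815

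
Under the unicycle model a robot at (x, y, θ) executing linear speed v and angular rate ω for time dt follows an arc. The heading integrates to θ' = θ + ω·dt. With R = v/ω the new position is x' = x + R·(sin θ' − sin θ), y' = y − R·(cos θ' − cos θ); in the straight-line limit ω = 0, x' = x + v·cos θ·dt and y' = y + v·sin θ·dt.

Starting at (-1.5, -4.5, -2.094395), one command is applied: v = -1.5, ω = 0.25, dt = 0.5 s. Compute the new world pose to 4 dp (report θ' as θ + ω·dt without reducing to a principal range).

θ' = -2.0944 + 0.25·0.5 = -1.9694
R = v/ω = -1.5/0.25 = -6.0000
x' = -1.5 + -6.0000·(sin -1.9694 − sin -2.0944) = -1.1665
y' = -4.5 − -6.0000·(cos -1.9694 − cos -2.0944) = -3.8288

(-1.1665, -3.8288, -1.9694)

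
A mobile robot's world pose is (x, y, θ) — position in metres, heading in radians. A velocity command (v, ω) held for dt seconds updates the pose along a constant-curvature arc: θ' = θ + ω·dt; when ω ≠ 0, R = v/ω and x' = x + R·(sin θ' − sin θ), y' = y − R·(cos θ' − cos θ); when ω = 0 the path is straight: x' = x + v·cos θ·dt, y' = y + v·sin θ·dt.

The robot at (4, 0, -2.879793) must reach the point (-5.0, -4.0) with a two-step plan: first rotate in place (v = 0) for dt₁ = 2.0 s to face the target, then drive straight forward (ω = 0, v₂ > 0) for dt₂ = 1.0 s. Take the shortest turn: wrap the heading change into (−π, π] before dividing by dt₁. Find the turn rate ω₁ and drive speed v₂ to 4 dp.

heading to target = atan2(-4−0, -5−4) = -2.7234
Δθ = wrap(-2.7234 − -2.8798) = 0.1564; ω₁ = Δθ/dt₁ = 0.0782
distance = √((-5−4)² + (-4−0)²) = 9.8489; v₂ = distance/dt₂ = 9.8489

ω₁ = 0.0782, v₂ = 9.8489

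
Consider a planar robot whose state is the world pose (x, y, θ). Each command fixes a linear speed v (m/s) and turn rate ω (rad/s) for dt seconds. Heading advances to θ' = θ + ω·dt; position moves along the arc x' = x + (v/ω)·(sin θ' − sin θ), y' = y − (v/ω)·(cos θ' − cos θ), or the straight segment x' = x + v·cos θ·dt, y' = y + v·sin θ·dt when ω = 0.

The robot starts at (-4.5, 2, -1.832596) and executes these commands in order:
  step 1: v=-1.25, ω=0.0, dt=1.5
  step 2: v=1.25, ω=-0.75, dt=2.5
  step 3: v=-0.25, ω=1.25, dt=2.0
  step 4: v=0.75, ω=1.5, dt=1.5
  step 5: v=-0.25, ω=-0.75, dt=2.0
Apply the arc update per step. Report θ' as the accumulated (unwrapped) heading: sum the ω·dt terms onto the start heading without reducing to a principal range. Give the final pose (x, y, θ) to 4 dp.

step 1: θ'=-1.8326 (straight) → pose (-4.0147, 3.8111, -1.8326)
step 2: θ'=-3.7076 (R=-1.6667) → pose (-6.5184, 2.8357, -3.7076)
step 3: θ'=-1.2076 (R=-0.2000) → pose (-6.2242, 3.0756, -1.2076)
step 4: θ'=1.0424 (R=0.5000) → pose (-5.3250, 3.0011, 1.0424)
step 5: θ'=-0.4576 (R=0.3333) → pose (-5.7601, 2.8702, -0.4576)

(-5.7601, 2.8702, -0.4576)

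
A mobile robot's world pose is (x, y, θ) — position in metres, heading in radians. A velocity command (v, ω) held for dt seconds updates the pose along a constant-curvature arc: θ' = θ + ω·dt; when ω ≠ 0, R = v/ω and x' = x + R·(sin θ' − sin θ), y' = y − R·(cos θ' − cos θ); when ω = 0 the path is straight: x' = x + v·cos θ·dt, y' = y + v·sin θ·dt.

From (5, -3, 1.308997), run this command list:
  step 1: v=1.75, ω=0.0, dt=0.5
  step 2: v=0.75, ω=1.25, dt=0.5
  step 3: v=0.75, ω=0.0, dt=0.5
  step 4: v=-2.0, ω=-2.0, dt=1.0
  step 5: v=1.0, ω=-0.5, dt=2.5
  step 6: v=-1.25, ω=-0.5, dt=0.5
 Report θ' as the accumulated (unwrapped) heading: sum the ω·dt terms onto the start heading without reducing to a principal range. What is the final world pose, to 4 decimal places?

(5.7967, -3.6623, -1.5660)

step 1: θ'=1.3090 (straight) → pose (5.2265, -2.1548, 1.3090)
step 2: θ'=1.9340 (R=0.6000) → pose (5.2078, -1.7864, 1.9340)
step 3: θ'=1.9340 (straight) → pose (5.0745, -1.4358, 1.9340)
step 4: θ'=-0.0660 (R=1.0000) → pose (4.0738, -2.7889, -0.0660)
step 5: θ'=-1.3160 (R=-2.0000) → pose (5.8773, -4.2805, -1.3160)
step 6: θ'=-1.5660 (R=2.5000) → pose (5.7967, -3.6623, -1.5660)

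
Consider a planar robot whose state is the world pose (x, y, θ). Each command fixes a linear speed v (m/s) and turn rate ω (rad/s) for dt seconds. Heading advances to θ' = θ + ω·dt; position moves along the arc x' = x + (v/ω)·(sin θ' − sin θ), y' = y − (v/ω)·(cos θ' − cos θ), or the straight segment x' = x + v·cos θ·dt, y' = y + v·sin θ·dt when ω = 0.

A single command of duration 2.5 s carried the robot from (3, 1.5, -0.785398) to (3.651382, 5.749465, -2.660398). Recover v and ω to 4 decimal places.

v = -2.0000, ω = -0.7500

Δθ = -2.660398 − -0.785398 = -1.875000
ω = Δθ/dt = -1.875000/2.5 = -0.7500
R = −Δy/(cos θ' − cos θ) = 2.6667
v = R·ω = 2.6667·-0.7500 = -2.0000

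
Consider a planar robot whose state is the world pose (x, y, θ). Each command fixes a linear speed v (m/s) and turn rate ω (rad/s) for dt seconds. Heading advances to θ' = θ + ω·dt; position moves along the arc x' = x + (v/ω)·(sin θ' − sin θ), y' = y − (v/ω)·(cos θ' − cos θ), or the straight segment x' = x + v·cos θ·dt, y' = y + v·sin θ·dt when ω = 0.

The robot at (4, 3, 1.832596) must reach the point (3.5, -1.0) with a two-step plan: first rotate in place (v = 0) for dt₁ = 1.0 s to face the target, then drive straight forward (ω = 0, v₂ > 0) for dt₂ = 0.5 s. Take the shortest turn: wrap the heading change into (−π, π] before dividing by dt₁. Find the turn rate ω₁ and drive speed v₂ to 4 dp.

ω₁ = 2.7554, v₂ = 8.0623

heading to target = atan2(-1−3, 3.5−4) = -1.6952
Δθ = wrap(-1.6952 − 1.8326) = 2.7554; ω₁ = Δθ/dt₁ = 2.7554
distance = √((3.5−4)² + (-1−3)²) = 4.0311; v₂ = distance/dt₂ = 8.0623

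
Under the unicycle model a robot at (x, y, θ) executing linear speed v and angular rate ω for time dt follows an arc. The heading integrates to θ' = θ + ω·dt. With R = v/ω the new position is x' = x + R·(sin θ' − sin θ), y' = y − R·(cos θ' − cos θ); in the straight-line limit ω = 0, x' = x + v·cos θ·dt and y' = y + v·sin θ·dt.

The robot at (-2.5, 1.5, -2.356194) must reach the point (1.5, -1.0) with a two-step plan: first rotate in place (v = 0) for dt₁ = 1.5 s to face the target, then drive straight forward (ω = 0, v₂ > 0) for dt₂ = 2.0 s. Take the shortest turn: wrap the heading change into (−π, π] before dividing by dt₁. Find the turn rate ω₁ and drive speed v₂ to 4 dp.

ω₁ = 1.1984, v₂ = 2.3585

heading to target = atan2(-1−1.5, 1.5−-2.5) = -0.5586
Δθ = wrap(-0.5586 − -2.3562) = 1.7976; ω₁ = Δθ/dt₁ = 1.1984
distance = √((1.5−-2.5)² + (-1−1.5)²) = 4.7170; v₂ = distance/dt₂ = 2.3585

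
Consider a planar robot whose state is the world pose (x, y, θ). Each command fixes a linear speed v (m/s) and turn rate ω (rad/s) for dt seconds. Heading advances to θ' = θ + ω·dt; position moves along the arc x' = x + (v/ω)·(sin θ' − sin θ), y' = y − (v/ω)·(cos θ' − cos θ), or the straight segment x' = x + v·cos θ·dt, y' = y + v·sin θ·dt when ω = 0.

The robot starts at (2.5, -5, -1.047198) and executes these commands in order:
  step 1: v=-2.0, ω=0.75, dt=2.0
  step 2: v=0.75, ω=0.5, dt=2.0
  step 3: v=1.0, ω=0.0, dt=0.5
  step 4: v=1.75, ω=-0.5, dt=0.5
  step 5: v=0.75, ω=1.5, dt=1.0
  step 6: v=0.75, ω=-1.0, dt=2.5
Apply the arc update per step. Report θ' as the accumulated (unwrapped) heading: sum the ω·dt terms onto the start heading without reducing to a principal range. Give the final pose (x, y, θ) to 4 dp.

(0.0396, 0.6265, 0.2028)

step 1: θ'=0.4528 (R=-2.6667) → pose (-0.9760, -3.9354, 0.4528)
step 2: θ'=1.4528 (R=1.5000) → pose (-0.1427, -2.7631, 1.4528)
step 3: θ'=1.4528 (straight) → pose (-0.0838, -2.2666, 1.4528)
step 4: θ'=1.2028 (R=-3.5000) → pose (0.1262, -1.4195, 1.2028)
step 5: θ'=2.7028 (R=0.5000) → pose (-0.1280, -0.7870, 2.7028)
step 6: θ'=0.2028 (R=-0.7500) → pose (0.0396, 0.6265, 0.2028)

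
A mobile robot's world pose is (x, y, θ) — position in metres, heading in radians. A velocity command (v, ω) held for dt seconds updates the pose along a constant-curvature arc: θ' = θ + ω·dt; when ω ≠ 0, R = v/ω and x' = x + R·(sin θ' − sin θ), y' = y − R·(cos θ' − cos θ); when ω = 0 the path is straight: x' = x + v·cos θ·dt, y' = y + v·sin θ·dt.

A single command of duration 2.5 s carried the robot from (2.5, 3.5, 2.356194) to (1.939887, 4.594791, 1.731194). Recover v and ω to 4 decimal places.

Δθ = 1.731194 − 2.356194 = -0.625000
ω = Δθ/dt = -0.625000/2.5 = -0.2500
R = −Δy/(cos θ' − cos θ) = -2.0000
v = R·ω = -2.0000·-0.2500 = 0.5000

v = 0.5000, ω = -0.2500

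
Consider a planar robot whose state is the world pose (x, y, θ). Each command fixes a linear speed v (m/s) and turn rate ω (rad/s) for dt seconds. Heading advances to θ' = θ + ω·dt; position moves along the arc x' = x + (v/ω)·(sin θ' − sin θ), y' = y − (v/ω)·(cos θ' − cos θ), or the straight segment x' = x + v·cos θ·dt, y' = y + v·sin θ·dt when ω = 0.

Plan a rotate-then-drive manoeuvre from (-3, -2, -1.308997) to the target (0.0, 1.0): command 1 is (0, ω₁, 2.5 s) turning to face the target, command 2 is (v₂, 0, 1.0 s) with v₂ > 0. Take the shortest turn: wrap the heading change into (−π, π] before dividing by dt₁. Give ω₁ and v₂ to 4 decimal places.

ω₁ = 0.8378, v₂ = 4.2426

heading to target = atan2(1−-2, 0−-3) = 0.7854
Δθ = wrap(0.7854 − -1.3090) = 2.0944; ω₁ = Δθ/dt₁ = 0.8378
distance = √((0−-3)² + (1−-2)²) = 4.2426; v₂ = distance/dt₂ = 4.2426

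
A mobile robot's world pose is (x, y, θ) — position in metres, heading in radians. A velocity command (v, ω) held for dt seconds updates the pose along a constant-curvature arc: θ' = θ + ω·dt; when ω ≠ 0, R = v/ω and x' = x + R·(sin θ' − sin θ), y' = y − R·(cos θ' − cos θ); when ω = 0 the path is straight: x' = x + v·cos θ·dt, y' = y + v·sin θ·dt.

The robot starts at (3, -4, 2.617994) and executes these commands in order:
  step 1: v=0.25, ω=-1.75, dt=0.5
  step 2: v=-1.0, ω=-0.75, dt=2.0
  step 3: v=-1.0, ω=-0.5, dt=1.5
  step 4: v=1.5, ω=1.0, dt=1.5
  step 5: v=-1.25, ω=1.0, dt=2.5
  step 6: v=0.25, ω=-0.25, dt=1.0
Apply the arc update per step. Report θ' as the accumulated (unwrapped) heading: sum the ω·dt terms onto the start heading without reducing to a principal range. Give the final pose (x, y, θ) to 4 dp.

step 1: θ'=1.7430 (R=-0.1429) → pose (2.9307, -3.9008, 1.7430)
step 2: θ'=0.2430 (R=1.3333) → pose (1.9379, -5.4234, 0.2430)
step 3: θ'=-0.5070 (R=2.0000) → pose (0.4855, -5.2305, -0.5070)
step 4: θ'=0.9930 (R=1.5000) → pose (2.4704, -4.7385, 0.9930)
step 5: θ'=3.4930 (R=-1.2500) → pose (3.9477, -6.5949, 3.4930)
step 6: θ'=3.2430 (R=-1.0000) → pose (3.7047, -6.6508, 3.2430)

(3.7047, -6.6508, 3.2430)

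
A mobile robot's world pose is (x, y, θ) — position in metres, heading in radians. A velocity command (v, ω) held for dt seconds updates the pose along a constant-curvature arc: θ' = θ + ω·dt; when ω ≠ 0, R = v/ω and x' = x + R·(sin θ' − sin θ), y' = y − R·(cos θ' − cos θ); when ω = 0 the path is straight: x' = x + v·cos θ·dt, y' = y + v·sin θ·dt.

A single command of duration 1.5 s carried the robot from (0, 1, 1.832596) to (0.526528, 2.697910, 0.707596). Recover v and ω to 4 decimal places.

Δθ = 0.707596 − 1.832596 = -1.125000
ω = Δθ/dt = -1.125000/1.5 = -0.7500
R = −Δy/(cos θ' − cos θ) = -1.6667
v = R·ω = -1.6667·-0.7500 = 1.2500

v = 1.2500, ω = -0.7500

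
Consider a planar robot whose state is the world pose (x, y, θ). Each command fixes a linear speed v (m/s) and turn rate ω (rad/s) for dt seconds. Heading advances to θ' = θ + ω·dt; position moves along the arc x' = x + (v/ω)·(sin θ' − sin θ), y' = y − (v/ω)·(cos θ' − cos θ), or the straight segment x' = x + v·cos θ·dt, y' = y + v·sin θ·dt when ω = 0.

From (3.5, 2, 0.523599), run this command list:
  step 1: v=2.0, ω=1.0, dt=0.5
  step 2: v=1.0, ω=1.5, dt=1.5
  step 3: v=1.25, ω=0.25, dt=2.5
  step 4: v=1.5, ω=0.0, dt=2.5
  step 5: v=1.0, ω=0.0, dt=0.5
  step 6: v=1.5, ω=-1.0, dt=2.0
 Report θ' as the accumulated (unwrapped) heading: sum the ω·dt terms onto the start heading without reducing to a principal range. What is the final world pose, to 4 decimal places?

(-4.7643, 0.0659, 1.8986)

step 1: θ'=1.0236 (R=2.0000) → pose (4.2080, 2.6915, 1.0236)
step 2: θ'=3.2736 (R=0.6667) → pose (3.5509, 3.6992, 3.2736)
step 3: θ'=3.8986 (R=5.0000) → pose (0.7753, 2.3772, 3.8986)
step 4: θ'=3.8986 (straight) → pose (-1.9506, -0.1981, 3.8986)
step 5: θ'=3.8986 (straight) → pose (-2.3140, -0.5415, 3.8986)
step 6: θ'=1.8986 (R=-1.5000) → pose (-4.7643, 0.0659, 1.8986)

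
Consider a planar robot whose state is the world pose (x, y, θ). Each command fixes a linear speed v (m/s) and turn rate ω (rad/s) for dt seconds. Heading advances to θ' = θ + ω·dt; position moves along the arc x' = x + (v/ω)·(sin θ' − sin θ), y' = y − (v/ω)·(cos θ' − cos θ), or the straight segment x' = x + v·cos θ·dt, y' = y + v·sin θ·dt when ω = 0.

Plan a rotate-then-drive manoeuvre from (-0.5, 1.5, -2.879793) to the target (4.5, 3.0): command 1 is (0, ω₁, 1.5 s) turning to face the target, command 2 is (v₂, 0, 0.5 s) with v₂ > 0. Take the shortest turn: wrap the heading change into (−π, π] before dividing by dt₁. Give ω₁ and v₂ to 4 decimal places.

ω₁ = -2.0746, v₂ = 10.4403

heading to target = atan2(3−1.5, 4.5−-0.5) = 0.2915
Δθ = wrap(0.2915 − -2.8798) = -3.1119; ω₁ = Δθ/dt₁ = -2.0746
distance = √((4.5−-0.5)² + (3−1.5)²) = 5.2202; v₂ = distance/dt₂ = 10.4403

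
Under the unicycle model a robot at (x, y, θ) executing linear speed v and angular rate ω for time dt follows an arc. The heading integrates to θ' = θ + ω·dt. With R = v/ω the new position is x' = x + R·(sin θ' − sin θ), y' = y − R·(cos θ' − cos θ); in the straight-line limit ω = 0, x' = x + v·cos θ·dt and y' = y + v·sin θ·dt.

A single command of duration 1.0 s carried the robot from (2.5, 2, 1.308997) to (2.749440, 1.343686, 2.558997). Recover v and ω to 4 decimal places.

Δθ = 2.558997 − 1.308997 = 1.250000
ω = Δθ/dt = 1.250000/1.0 = 1.2500
R = −Δy/(cos θ' − cos θ) = -0.6000
v = R·ω = -0.6000·1.2500 = -0.7500

v = -0.7500, ω = 1.2500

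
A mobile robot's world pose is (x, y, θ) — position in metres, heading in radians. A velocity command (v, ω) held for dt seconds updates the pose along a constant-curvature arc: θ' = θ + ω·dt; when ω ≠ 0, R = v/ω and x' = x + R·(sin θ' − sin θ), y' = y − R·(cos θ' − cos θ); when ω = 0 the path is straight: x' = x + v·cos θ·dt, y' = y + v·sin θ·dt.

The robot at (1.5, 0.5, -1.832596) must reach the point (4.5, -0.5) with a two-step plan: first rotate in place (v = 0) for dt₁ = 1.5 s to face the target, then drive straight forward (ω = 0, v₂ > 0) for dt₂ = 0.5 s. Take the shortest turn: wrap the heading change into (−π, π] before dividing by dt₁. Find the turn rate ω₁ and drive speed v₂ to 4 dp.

ω₁ = 1.0072, v₂ = 6.3246

heading to target = atan2(-0.5−0.5, 4.5−1.5) = -0.3218
Δθ = wrap(-0.3218 − -1.8326) = 1.5108; ω₁ = Δθ/dt₁ = 1.0072
distance = √((4.5−1.5)² + (-0.5−0.5)²) = 3.1623; v₂ = distance/dt₂ = 6.3246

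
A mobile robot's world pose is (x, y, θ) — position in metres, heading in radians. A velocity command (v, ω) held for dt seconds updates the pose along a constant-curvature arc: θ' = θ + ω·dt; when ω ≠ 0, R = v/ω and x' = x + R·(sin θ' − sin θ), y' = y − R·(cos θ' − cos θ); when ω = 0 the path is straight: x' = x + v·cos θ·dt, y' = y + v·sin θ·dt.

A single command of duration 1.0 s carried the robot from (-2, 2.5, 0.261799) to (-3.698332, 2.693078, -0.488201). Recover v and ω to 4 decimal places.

Δθ = -0.488201 − 0.261799 = -0.750000
ω = Δθ/dt = -0.750000/1.0 = -0.7500
R = Δx/(sin θ' − sin θ) = 2.3333
v = R·ω = 2.3333·-0.7500 = -1.7500

v = -1.7500, ω = -0.7500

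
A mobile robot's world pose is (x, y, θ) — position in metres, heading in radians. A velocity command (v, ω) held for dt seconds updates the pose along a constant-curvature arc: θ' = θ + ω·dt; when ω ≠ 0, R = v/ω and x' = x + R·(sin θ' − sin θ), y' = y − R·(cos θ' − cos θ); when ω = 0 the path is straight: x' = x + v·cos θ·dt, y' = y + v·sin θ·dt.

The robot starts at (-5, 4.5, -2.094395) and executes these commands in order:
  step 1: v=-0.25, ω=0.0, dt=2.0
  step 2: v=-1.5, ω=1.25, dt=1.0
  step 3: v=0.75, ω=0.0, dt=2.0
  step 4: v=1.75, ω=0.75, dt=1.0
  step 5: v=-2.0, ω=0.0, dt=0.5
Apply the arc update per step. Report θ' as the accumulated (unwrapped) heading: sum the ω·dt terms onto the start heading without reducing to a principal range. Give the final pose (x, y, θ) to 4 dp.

(-3.3670, 4.5298, -0.0944)

step 1: θ'=-2.0944 (straight) → pose (-4.7500, 4.9330, -2.0944)
step 2: θ'=-0.8444 (R=-1.2000) → pose (-4.8921, 6.3300, -0.8444)
step 3: θ'=-0.8444 (straight) → pose (-3.8959, 5.2087, -0.8444)
step 4: θ'=-0.0944 (R=2.3333) → pose (-2.3715, 4.4355, -0.0944)
step 5: θ'=-0.0944 (straight) → pose (-3.3670, 4.5298, -0.0944)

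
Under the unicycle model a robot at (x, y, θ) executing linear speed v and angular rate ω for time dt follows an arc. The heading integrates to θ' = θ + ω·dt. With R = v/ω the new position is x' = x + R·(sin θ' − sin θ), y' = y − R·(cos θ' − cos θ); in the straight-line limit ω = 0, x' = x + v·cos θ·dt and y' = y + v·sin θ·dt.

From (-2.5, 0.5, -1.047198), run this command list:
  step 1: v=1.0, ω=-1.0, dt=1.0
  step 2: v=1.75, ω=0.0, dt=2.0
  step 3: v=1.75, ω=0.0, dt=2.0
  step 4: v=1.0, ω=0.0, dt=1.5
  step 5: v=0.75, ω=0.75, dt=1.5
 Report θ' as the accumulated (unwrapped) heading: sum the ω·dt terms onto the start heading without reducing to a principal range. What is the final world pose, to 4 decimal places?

(-6.2836, -9.0748, -0.9222)

step 1: θ'=-2.0472 (R=-1.0000) → pose (-2.4774, -0.4586, -2.0472)
step 2: θ'=-2.0472 (straight) → pose (-4.0824, -3.5689, -2.0472)
step 3: θ'=-2.0472 (straight) → pose (-5.6875, -6.6791, -2.0472)
step 4: θ'=-2.0472 (straight) → pose (-6.3753, -8.0121, -2.0472)
step 5: θ'=-0.9222 (R=1.0000) → pose (-6.2836, -9.0748, -0.9222)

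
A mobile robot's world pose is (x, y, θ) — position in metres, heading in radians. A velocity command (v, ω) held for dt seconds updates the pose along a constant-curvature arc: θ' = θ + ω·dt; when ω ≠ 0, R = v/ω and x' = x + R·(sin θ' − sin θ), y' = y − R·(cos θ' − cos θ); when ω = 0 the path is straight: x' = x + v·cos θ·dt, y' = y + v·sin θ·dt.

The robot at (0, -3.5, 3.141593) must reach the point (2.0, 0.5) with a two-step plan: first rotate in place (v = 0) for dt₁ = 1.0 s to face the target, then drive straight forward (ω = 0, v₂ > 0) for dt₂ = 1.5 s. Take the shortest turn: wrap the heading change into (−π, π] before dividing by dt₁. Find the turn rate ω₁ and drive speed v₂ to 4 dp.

ω₁ = -2.0344, v₂ = 2.9814

heading to target = atan2(0.5−-3.5, 2−0) = 1.1071
Δθ = wrap(1.1071 − 3.1416) = -2.0344; ω₁ = Δθ/dt₁ = -2.0344
distance = √((2−0)² + (0.5−-3.5)²) = 4.4721; v₂ = distance/dt₂ = 2.9814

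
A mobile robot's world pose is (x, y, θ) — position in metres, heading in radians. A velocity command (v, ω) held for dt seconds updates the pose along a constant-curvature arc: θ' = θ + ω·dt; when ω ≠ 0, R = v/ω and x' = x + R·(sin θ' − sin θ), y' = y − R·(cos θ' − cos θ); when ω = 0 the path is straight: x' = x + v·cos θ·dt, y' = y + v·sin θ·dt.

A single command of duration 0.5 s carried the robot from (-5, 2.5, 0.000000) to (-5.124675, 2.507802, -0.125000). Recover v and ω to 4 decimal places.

Δθ = -0.125000 − 0.000000 = -0.125000
ω = Δθ/dt = -0.125000/0.5 = -0.2500
R = Δx/(sin θ' − sin θ) = 1.0000
v = R·ω = 1.0000·-0.2500 = -0.2500

v = -0.2500, ω = -0.2500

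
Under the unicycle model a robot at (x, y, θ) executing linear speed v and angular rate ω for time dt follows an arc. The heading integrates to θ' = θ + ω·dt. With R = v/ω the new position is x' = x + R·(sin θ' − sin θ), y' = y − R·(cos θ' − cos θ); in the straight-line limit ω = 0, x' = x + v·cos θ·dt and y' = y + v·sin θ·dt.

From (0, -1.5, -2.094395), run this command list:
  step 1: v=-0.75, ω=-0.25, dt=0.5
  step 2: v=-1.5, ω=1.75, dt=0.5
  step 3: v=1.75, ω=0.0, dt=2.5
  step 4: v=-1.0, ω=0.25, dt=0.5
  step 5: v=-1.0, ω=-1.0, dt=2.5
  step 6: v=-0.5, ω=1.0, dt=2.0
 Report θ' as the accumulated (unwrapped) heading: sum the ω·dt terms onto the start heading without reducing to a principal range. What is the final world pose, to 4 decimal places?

step 1: θ'=-2.2194 (R=3.0000) → pose (0.2073, -1.1878, -2.2194)
step 2: θ'=-1.3444 (R=-0.8571) → pose (0.3595, -0.4776, -1.3444)
step 3: θ'=-1.3444 (straight) → pose (1.3415, -4.7410, -1.3444)
step 4: θ'=-1.2194 (R=-4.0000) → pose (1.1992, -4.2620, -1.2194)
step 5: θ'=-3.7194 (R=1.0000) → pose (2.6843, -3.0801, -3.7194)
step 6: θ'=-1.7194 (R=-0.5000) → pose (3.4518, -2.7353, -1.7194)

(3.4518, -2.7353, -1.7194)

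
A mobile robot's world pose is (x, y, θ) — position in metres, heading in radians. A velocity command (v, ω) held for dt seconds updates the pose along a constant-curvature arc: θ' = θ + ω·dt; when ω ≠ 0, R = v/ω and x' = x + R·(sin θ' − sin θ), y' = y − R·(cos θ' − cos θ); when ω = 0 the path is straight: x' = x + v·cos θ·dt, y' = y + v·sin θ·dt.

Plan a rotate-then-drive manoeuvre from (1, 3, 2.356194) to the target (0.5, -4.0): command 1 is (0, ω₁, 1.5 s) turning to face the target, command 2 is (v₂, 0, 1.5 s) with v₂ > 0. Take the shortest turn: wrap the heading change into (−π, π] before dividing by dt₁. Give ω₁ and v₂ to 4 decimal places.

ω₁ = 1.5233, v₂ = 4.6786

heading to target = atan2(-4−3, 0.5−1) = -1.6421
Δθ = wrap(-1.6421 − 2.3562) = 2.2849; ω₁ = Δθ/dt₁ = 1.5233
distance = √((0.5−1)² + (-4−3)²) = 7.0178; v₂ = distance/dt₂ = 4.6786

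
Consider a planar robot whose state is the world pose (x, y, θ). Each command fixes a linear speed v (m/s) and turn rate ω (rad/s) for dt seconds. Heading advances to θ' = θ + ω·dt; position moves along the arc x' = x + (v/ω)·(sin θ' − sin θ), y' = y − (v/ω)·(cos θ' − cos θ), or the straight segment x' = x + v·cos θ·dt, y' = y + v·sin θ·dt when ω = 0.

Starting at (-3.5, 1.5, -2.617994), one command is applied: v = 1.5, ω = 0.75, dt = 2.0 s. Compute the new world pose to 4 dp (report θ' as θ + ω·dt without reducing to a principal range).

θ' = -2.6180 + 0.75·2.0 = -1.1180
R = v/ω = 1.5/0.75 = 2.0000
x' = -3.5 + 2.0000·(sin -1.1180 − sin -2.6180) = -4.2984
y' = 1.5 − 2.0000·(cos -1.1180 − cos -2.6180) = -1.1070

(-4.2984, -1.1070, -1.1180)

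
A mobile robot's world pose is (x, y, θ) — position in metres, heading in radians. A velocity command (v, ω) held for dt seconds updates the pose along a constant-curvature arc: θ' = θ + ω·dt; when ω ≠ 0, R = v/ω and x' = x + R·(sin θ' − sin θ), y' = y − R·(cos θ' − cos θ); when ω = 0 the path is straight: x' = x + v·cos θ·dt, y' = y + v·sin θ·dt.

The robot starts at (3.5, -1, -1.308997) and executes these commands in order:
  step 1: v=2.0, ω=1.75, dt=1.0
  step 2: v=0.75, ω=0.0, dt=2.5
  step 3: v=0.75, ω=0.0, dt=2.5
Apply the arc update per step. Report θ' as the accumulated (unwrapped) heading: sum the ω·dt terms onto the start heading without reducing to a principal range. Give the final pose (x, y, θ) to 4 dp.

step 1: θ'=0.4410 (R=1.1429) → pose (5.0917, -1.7377, 0.4410)
step 2: θ'=0.4410 (straight) → pose (6.7873, -0.9374, 0.4410)
step 3: θ'=0.4410 (straight) → pose (8.4830, -0.1370, 0.4410)

(8.4830, -0.1370, 0.4410)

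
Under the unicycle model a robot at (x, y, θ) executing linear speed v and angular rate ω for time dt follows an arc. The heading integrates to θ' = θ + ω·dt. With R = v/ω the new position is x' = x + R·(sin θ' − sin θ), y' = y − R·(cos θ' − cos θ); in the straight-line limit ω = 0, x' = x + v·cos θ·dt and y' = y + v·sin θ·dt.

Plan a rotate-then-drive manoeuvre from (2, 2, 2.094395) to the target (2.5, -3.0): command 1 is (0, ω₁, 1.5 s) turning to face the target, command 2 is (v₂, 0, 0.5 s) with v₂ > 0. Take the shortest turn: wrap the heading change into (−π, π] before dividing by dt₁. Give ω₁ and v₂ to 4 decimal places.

heading to target = atan2(-3−2, 2.5−2) = -1.4711
Δθ = wrap(-1.4711 − 2.0944) = 2.7177; ω₁ = Δθ/dt₁ = 1.8118
distance = √((2.5−2)² + (-3−2)²) = 5.0249; v₂ = distance/dt₂ = 10.0499

ω₁ = 1.8118, v₂ = 10.0499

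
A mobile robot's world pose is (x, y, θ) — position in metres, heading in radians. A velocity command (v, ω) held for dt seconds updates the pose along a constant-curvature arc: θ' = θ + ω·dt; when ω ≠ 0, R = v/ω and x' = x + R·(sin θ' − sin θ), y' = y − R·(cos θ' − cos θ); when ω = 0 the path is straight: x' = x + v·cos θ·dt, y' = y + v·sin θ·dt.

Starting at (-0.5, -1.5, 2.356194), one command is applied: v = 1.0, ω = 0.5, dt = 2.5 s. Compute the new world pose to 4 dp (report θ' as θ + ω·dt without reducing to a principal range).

θ' = 2.3562 + 0.5·2.5 = 3.6062
R = v/ω = 1.0/0.5 = 2.0000
x' = -0.5 + 2.0000·(sin 3.6062 − sin 2.3562) = -2.8103
y' = -1.5 − 2.0000·(cos 3.6062 − cos 2.3562) = -1.1262

(-2.8103, -1.1262, 3.6062)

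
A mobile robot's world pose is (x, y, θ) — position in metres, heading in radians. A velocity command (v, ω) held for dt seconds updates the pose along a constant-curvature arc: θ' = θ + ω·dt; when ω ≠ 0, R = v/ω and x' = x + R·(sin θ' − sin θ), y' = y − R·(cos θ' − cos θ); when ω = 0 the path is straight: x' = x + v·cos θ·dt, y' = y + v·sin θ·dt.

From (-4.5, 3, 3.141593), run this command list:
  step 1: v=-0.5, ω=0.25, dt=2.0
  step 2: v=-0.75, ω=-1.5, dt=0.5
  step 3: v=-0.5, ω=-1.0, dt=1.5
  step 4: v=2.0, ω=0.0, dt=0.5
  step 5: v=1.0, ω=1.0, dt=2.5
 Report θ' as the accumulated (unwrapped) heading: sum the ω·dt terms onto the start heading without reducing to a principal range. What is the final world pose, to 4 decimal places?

step 1: θ'=3.6416 (R=-2.0000) → pose (-3.5411, 3.2448, 3.6416)
step 2: θ'=2.8916 (R=0.5000) → pose (-3.1777, 3.2905, 2.8916)
step 3: θ'=1.3916 (R=0.5000) → pose (-2.8094, 2.7169, 1.3916)
step 4: θ'=1.3916 (straight) → pose (-2.6312, 3.7009, 1.3916)
step 5: θ'=3.8916 (R=1.0000) → pose (-4.2968, 4.6108, 3.8916)

(-4.2968, 4.6108, 3.8916)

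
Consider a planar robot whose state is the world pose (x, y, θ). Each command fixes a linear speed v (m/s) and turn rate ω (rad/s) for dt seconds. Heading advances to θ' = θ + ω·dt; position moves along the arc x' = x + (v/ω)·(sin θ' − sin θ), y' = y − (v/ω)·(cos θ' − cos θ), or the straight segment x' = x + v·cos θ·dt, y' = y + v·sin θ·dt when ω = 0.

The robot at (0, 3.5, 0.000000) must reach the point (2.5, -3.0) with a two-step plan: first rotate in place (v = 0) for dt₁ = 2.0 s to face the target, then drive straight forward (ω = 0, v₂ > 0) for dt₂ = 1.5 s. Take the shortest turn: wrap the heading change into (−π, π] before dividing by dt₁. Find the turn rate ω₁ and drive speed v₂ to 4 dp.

ω₁ = -0.6018, v₂ = 4.6428

heading to target = atan2(-3−3.5, 2.5−0) = -1.2036
Δθ = wrap(-1.2036 − 0.0000) = -1.2036; ω₁ = Δθ/dt₁ = -0.6018
distance = √((2.5−0)² + (-3−3.5)²) = 6.9642; v₂ = distance/dt₂ = 4.6428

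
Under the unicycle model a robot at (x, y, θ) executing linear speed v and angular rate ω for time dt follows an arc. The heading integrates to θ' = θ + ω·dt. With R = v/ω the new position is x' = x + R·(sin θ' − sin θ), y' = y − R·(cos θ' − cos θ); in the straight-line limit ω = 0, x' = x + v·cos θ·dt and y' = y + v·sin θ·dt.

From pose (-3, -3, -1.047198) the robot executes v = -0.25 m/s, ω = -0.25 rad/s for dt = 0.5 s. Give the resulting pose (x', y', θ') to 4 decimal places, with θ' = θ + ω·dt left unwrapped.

θ' = -1.0472 + -0.25·0.5 = -1.1722
R = v/ω = -0.25/-0.25 = 1.0000
x' = -3 + 1.0000·(sin -1.1722 − sin -1.0472) = -3.0556
y' = -3 − 1.0000·(cos -1.1722 − cos -1.0472) = -2.8881

(-3.0556, -2.8881, -1.1722)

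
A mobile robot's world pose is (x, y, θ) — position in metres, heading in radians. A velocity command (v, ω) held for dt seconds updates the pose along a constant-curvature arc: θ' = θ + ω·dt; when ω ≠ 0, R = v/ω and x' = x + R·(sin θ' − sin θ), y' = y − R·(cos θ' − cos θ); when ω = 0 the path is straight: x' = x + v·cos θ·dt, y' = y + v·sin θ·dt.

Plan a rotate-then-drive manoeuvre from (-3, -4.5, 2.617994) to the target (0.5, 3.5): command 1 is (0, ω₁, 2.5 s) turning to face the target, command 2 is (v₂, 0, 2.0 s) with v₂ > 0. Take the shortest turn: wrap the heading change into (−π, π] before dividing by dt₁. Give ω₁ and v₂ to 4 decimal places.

heading to target = atan2(3.5−-4.5, 0.5−-3) = 1.1584
Δθ = wrap(1.1584 − 2.6180) = -1.4596; ω₁ = Δθ/dt₁ = -0.5838
distance = √((0.5−-3)² + (3.5−-4.5)²) = 8.7321; v₂ = distance/dt₂ = 4.3661

ω₁ = -0.5838, v₂ = 4.3661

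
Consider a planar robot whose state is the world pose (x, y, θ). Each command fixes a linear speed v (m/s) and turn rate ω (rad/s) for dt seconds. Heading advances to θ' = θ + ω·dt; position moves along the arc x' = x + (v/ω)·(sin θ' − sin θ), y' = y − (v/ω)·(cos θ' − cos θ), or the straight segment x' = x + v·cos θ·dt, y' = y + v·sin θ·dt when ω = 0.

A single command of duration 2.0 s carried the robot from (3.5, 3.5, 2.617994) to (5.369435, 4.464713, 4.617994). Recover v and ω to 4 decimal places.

v = -1.2500, ω = 1.0000

Δθ = 4.617994 − 2.617994 = 2.000000
ω = Δθ/dt = 2.000000/2.0 = 1.0000
R = Δx/(sin θ' − sin θ) = -1.2500
v = R·ω = -1.2500·1.0000 = -1.2500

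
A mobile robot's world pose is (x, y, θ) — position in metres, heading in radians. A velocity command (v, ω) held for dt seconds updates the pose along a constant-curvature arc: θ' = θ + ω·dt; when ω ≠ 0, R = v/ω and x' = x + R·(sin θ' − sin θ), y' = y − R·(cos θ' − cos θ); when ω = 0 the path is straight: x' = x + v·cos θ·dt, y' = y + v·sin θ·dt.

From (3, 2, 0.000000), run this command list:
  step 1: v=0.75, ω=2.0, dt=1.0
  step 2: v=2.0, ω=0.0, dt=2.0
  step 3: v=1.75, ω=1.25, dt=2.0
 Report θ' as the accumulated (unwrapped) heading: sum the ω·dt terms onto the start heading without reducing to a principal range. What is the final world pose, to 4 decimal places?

step 1: θ'=2.0000 (R=0.3750) → pose (3.3410, 2.5311, 2.0000)
step 2: θ'=2.0000 (straight) → pose (1.6764, 6.1682, 2.0000)
step 3: θ'=4.5000 (R=1.4000) → pose (-0.9652, 5.8808, 4.5000)

(-0.9652, 5.8808, 4.5000)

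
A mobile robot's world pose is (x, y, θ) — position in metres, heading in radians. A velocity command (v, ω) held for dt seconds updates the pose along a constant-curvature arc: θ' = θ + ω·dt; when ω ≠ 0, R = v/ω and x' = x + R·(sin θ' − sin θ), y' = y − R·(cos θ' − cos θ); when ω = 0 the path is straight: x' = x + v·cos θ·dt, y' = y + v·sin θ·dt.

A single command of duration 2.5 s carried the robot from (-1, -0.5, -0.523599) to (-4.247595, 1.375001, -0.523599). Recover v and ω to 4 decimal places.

v = -1.5000, ω = 0.0000

Δθ = -0.523599 − -0.523599 = 0.000000
ω = Δθ/dt = 0.000000/2.5 = 0.0000
ω = 0 → v = (Δx·cos θ + Δy·sin θ)/dt = -1.5000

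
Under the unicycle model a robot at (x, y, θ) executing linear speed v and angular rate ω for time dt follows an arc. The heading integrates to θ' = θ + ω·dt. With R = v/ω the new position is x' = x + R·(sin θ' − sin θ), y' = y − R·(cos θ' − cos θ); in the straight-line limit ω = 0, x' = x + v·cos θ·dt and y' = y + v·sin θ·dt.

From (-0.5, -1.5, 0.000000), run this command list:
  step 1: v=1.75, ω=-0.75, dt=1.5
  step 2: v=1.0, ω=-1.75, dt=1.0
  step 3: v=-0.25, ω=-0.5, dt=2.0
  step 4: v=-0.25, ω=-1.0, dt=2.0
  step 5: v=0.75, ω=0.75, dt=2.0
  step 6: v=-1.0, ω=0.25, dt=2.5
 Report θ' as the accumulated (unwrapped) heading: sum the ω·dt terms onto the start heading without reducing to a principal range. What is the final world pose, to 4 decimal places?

(3.6735, -4.8602, -3.7500)

step 1: θ'=-1.1250 (R=-2.3333) → pose (1.6053, -2.8273, -1.1250)
step 2: θ'=-2.8750 (R=-0.5714) → pose (1.2403, -3.6249, -2.8750)
step 3: θ'=-3.8750 (R=0.5000) → pose (1.7067, -3.7358, -3.8750)
step 4: θ'=-5.8750 (R=0.2500) → pose (1.6386, -4.1510, -5.8750)
step 5: θ'=-4.3750 (R=1.0000) → pose (2.1852, -2.9021, -4.3750)
step 6: θ'=-3.7500 (R=-4.0000) → pose (3.6735, -4.8602, -3.7500)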